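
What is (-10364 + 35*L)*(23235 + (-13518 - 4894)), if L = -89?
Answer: -65009217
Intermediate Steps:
(-10364 + 35*L)*(23235 + (-13518 - 4894)) = (-10364 + 35*(-89))*(23235 + (-13518 - 4894)) = (-10364 - 3115)*(23235 - 18412) = -13479*4823 = -65009217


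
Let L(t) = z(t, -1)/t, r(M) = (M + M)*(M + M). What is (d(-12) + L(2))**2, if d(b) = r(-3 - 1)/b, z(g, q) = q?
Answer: 1225/36 ≈ 34.028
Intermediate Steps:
r(M) = 4*M**2 (r(M) = (2*M)*(2*M) = 4*M**2)
L(t) = -1/t
d(b) = 64/b (d(b) = (4*(-3 - 1)**2)/b = (4*(-4)**2)/b = (4*16)/b = 64/b)
(d(-12) + L(2))**2 = (64/(-12) - 1/2)**2 = (64*(-1/12) - 1*1/2)**2 = (-16/3 - 1/2)**2 = (-35/6)**2 = 1225/36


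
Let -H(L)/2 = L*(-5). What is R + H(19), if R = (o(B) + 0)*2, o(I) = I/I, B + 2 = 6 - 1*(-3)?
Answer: 192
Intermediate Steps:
H(L) = 10*L (H(L) = -2*L*(-5) = -(-10)*L = 10*L)
B = 7 (B = -2 + (6 - 1*(-3)) = -2 + (6 + 3) = -2 + 9 = 7)
o(I) = 1
R = 2 (R = (1 + 0)*2 = 1*2 = 2)
R + H(19) = 2 + 10*19 = 2 + 190 = 192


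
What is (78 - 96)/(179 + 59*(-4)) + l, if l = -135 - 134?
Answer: -5105/19 ≈ -268.68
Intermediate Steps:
l = -269
(78 - 96)/(179 + 59*(-4)) + l = (78 - 96)/(179 + 59*(-4)) - 269 = -18/(179 - 236) - 269 = -18/(-57) - 269 = -18*(-1/57) - 269 = 6/19 - 269 = -5105/19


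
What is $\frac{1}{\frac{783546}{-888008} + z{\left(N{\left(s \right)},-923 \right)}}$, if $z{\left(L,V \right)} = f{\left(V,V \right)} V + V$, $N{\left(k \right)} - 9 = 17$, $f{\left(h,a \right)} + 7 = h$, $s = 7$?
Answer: $\frac{444004}{380718386095} \approx 1.1662 \cdot 10^{-6}$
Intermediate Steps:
$f{\left(h,a \right)} = -7 + h$
$N{\left(k \right)} = 26$ ($N{\left(k \right)} = 9 + 17 = 26$)
$z{\left(L,V \right)} = V + V \left(-7 + V\right)$ ($z{\left(L,V \right)} = \left(-7 + V\right) V + V = V \left(-7 + V\right) + V = V + V \left(-7 + V\right)$)
$\frac{1}{\frac{783546}{-888008} + z{\left(N{\left(s \right)},-923 \right)}} = \frac{1}{\frac{783546}{-888008} - 923 \left(-6 - 923\right)} = \frac{1}{783546 \left(- \frac{1}{888008}\right) - -857467} = \frac{1}{- \frac{391773}{444004} + 857467} = \frac{1}{\frac{380718386095}{444004}} = \frac{444004}{380718386095}$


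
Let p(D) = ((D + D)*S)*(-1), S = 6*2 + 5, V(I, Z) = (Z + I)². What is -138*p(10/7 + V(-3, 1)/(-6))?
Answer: 25024/7 ≈ 3574.9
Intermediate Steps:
V(I, Z) = (I + Z)²
S = 17 (S = 12 + 5 = 17)
p(D) = -34*D (p(D) = ((D + D)*17)*(-1) = ((2*D)*17)*(-1) = (34*D)*(-1) = -34*D)
-138*p(10/7 + V(-3, 1)/(-6)) = -(-4692)*(10/7 + (-3 + 1)²/(-6)) = -(-4692)*(10*(⅐) + (-2)²*(-⅙)) = -(-4692)*(10/7 + 4*(-⅙)) = -(-4692)*(10/7 - ⅔) = -(-4692)*16/21 = -138*(-544/21) = 25024/7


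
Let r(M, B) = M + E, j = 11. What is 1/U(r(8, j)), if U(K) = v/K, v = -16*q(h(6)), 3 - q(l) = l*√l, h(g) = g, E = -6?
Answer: 1/552 + √6/276 ≈ 0.010687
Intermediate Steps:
q(l) = 3 - l^(3/2) (q(l) = 3 - l*√l = 3 - l^(3/2))
r(M, B) = -6 + M (r(M, B) = M - 6 = -6 + M)
v = -48 + 96*√6 (v = -16*(3 - 6^(3/2)) = -16*(3 - 6*√6) = -48 + 96*√6 ≈ 187.15)
U(K) = (-48 + 96*√6)/K
1/U(r(8, j)) = 1/(48*(-1 + 2*√6)/(-6 + 8)) = 1/(48*(-1 + 2*√6)/2) = 1/(48*(½)*(-1 + 2*√6)) = 1/(-24 + 48*√6)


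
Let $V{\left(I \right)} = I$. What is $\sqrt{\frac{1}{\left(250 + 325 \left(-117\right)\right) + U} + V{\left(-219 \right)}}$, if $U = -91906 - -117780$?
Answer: $\frac{4 i \sqrt{1938613395}}{11901} \approx 14.799 i$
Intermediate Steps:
$U = 25874$ ($U = -91906 + 117780 = 25874$)
$\sqrt{\frac{1}{\left(250 + 325 \left(-117\right)\right) + U} + V{\left(-219 \right)}} = \sqrt{\frac{1}{\left(250 + 325 \left(-117\right)\right) + 25874} - 219} = \sqrt{\frac{1}{\left(250 - 38025\right) + 25874} - 219} = \sqrt{\frac{1}{-37775 + 25874} - 219} = \sqrt{\frac{1}{-11901} - 219} = \sqrt{- \frac{1}{11901} - 219} = \sqrt{- \frac{2606320}{11901}} = \frac{4 i \sqrt{1938613395}}{11901}$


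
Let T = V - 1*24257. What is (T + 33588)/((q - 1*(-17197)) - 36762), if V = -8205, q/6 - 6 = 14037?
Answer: 1126/64693 ≈ 0.017405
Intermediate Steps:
q = 84258 (q = 36 + 6*14037 = 36 + 84222 = 84258)
T = -32462 (T = -8205 - 1*24257 = -8205 - 24257 = -32462)
(T + 33588)/((q - 1*(-17197)) - 36762) = (-32462 + 33588)/((84258 - 1*(-17197)) - 36762) = 1126/((84258 + 17197) - 36762) = 1126/(101455 - 36762) = 1126/64693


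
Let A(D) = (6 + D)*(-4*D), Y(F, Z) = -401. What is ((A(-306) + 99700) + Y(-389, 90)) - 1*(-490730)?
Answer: 222829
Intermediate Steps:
A(D) = -4*D*(6 + D)
((A(-306) + 99700) + Y(-389, 90)) - 1*(-490730) = ((-4*(-306)*(6 - 306) + 99700) - 401) - 1*(-490730) = ((-4*(-306)*(-300) + 99700) - 401) + 490730 = ((-367200 + 99700) - 401) + 490730 = (-267500 - 401) + 490730 = -267901 + 490730 = 222829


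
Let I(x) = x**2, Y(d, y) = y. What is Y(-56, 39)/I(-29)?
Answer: 39/841 ≈ 0.046373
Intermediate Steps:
Y(-56, 39)/I(-29) = 39/((-29)**2) = 39/841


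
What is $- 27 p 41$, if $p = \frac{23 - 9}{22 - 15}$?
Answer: $-2214$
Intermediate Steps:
$p = 2$ ($p = \frac{14}{7} = 14 \cdot \frac{1}{7} = 2$)
$- 27 p 41 = \left(-27\right) 2 \cdot 41 = \left(-54\right) 41 = -2214$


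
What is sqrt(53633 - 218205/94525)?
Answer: 4*sqrt(1197972304670)/18905 ≈ 231.58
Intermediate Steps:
sqrt(53633 - 218205/94525) = sqrt(53633 - 218205*1/94525) = sqrt(53633 - 43641/18905) = sqrt(1013888224/18905) = 4*sqrt(1197972304670)/18905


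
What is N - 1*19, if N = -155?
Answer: -174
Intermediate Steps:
N - 1*19 = -155 - 1*19 = -155 - 19 = -174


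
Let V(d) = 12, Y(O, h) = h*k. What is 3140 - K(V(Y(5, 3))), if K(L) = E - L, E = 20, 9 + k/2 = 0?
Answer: 3132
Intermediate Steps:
k = -18 (k = -18 + 2*0 = -18 + 0 = -18)
Y(O, h) = -18*h (Y(O, h) = h*(-18) = -18*h)
K(L) = 20 - L
3140 - K(V(Y(5, 3))) = 3140 - (20 - 1*12) = 3140 - (20 - 12) = 3140 - 1*8 = 3140 - 8 = 3132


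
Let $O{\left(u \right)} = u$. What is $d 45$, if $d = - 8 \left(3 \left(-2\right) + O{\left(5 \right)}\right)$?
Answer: $360$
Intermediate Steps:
$d = 8$ ($d = - 8 \left(3 \left(-2\right) + 5\right) = - 8 \left(-6 + 5\right) = \left(-8\right) \left(-1\right) = 8$)
$d 45 = 8 \cdot 45 = 360$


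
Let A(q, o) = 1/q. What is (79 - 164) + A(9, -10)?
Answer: -764/9 ≈ -84.889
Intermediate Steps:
(79 - 164) + A(9, -10) = (79 - 164) + 1/9 = -85 + 1/9 = -764/9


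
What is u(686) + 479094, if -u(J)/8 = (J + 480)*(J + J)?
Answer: -12318922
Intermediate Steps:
u(J) = -16*J*(480 + J) (u(J) = -8*(J + 480)*(J + J) = -8*(480 + J)*2*J = -16*J*(480 + J))
u(686) + 479094 = -16*686*(480 + 686) + 479094 = -16*686*1166 + 479094 = -12798016 + 479094 = -12318922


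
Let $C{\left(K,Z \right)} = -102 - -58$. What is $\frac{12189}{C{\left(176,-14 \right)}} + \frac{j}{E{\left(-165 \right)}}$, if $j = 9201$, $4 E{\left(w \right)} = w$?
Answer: $- \frac{110017}{220} \approx -500.08$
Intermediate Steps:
$E{\left(w \right)} = \frac{w}{4}$
$C{\left(K,Z \right)} = -44$ ($C{\left(K,Z \right)} = -102 + 58 = -44$)
$\frac{12189}{C{\left(176,-14 \right)}} + \frac{j}{E{\left(-165 \right)}} = \frac{12189}{-44} + \frac{9201}{\frac{1}{4} \left(-165\right)} = 12189 \left(- \frac{1}{44}\right) + \frac{9201}{- \frac{165}{4}} = - \frac{12189}{44} + 9201 \left(- \frac{4}{165}\right) = - \frac{12189}{44} - \frac{12268}{55} = - \frac{110017}{220}$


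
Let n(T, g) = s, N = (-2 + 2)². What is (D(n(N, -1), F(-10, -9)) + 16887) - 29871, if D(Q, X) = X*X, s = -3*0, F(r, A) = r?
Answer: -12884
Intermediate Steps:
N = 0 (N = 0² = 0)
s = 0
n(T, g) = 0
D(Q, X) = X²
(D(n(N, -1), F(-10, -9)) + 16887) - 29871 = ((-10)² + 16887) - 29871 = (100 + 16887) - 29871 = 16987 - 29871 = -12884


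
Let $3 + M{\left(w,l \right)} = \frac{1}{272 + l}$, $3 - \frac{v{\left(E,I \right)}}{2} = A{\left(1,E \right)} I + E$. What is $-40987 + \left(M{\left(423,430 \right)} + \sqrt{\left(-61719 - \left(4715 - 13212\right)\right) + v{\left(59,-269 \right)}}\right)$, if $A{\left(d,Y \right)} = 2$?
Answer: $- \frac{28774979}{702} + i \sqrt{52258} \approx -40990.0 + 228.6 i$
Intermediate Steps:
$v{\left(E,I \right)} = 6 - 4 I - 2 E$ ($v{\left(E,I \right)} = 6 - 2 \left(2 I + E\right) = 6 - 2 \left(E + 2 I\right) = 6 - \left(2 E + 4 I\right) = 6 - 4 I - 2 E$)
$M{\left(w,l \right)} = -3 + \frac{1}{272 + l}$
$-40987 + \left(M{\left(423,430 \right)} + \sqrt{\left(-61719 - \left(4715 - 13212\right)\right) + v{\left(59,-269 \right)}}\right) = -40987 + \left(\frac{-815 - 1290}{272 + 430} + \sqrt{\left(-61719 - \left(4715 - 13212\right)\right) - -964}\right) = -40987 + \left(\frac{-815 - 1290}{702} + \sqrt{\left(-61719 - \left(4715 - 13212\right)\right) + \left(6 + 1076 - 118\right)}\right) = -40987 + \left(\frac{1}{702} \left(-2105\right) + \sqrt{\left(-61719 - -8497\right) + 964}\right) = -40987 - \left(\frac{2105}{702} - \sqrt{\left(-61719 + 8497\right) + 964}\right) = -40987 - \left(\frac{2105}{702} - \sqrt{-53222 + 964}\right) = -40987 - \left(\frac{2105}{702} - \sqrt{-52258}\right) = -40987 - \left(\frac{2105}{702} - i \sqrt{52258}\right) = - \frac{28774979}{702} + i \sqrt{52258}$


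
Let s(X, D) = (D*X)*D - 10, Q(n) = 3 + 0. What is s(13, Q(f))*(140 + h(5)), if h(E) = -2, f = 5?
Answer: 14766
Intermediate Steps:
Q(n) = 3
s(X, D) = -10 + X*D² (s(X, D) = X*D² - 10 = -10 + X*D²)
s(13, Q(f))*(140 + h(5)) = (-10 + 13*3²)*(140 - 2) = (-10 + 13*9)*138 = (-10 + 117)*138 = 107*138 = 14766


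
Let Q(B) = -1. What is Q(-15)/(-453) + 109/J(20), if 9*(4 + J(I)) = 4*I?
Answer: 444437/19932 ≈ 22.298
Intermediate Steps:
J(I) = -4 + 4*I/9 (J(I) = -4 + (4*I)/9 = -4 + 4*I/9)
Q(-15)/(-453) + 109/J(20) = -1/(-453) + 109/(-4 + (4/9)*20) = -1*(-1/453) + 109/(-4 + 80/9) = 1/453 + 109/(44/9) = 1/453 + 109*(9/44) = 1/453 + 981/44 = 444437/19932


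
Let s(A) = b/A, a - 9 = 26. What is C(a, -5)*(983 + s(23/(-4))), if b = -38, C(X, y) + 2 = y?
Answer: -159327/23 ≈ -6927.3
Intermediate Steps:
a = 35 (a = 9 + 26 = 35)
C(X, y) = -2 + y
s(A) = -38/A
C(a, -5)*(983 + s(23/(-4))) = (-2 - 5)*(983 - 38/(23/(-4))) = -7*(983 - 38/(23*(-¼))) = -7*(983 - 38/(-23/4)) = -7*(983 - 38*(-4/23)) = -7*(983 + 152/23) = -7*22761/23 = -159327/23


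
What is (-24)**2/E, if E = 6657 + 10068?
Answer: 192/5575 ≈ 0.034439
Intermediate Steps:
E = 16725
(-24)**2/E = (-24)**2/16725 = 576*(1/16725) = 192/5575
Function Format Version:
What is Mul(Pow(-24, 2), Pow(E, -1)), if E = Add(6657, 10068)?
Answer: Rational(192, 5575) ≈ 0.034439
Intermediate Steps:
E = 16725
Mul(Pow(-24, 2), Pow(E, -1)) = Mul(Pow(-24, 2), Pow(16725, -1)) = Mul(576, Rational(1, 16725)) = Rational(192, 5575)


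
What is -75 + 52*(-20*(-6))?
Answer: 6165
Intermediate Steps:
-75 + 52*(-20*(-6)) = -75 + 52*120 = -75 + 6240 = 6165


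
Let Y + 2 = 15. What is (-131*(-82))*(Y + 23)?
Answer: 386712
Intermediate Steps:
Y = 13 (Y = -2 + 15 = 13)
(-131*(-82))*(Y + 23) = (-131*(-82))*(13 + 23) = 10742*36 = 386712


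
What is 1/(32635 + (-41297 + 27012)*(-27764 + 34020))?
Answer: -1/89334325 ≈ -1.1194e-8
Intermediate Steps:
1/(32635 + (-41297 + 27012)*(-27764 + 34020)) = 1/(32635 - 14285*6256) = 1/(32635 - 89366960) = 1/(-89334325) = -1/89334325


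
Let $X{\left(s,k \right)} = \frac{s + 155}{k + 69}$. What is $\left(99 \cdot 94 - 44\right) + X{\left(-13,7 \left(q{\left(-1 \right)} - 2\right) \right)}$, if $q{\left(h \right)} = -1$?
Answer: $\frac{222359}{24} \approx 9265.0$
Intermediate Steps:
$X{\left(s,k \right)} = \frac{155 + s}{69 + k}$
$\left(99 \cdot 94 - 44\right) + X{\left(-13,7 \left(q{\left(-1 \right)} - 2\right) \right)} = \left(99 \cdot 94 - 44\right) + \frac{155 - 13}{69 + 7 \left(-1 - 2\right)} = \left(9306 - 44\right) + \frac{1}{69 + 7 \left(-3\right)} 142 = 9262 + \frac{1}{69 - 21} \cdot 142 = 9262 + \frac{1}{48} \cdot 142 = 9262 + \frac{71}{24} = \frac{222359}{24}$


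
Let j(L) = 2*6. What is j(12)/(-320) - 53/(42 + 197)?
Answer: -4957/19120 ≈ -0.25926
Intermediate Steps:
j(L) = 12
j(12)/(-320) - 53/(42 + 197) = 12/(-320) - 53/(42 + 197) = 12*(-1/320) - 53/239 = -3/80 - 53*1/239 = -3/80 - 53/239 = -4957/19120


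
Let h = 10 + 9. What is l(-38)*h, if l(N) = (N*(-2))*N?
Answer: -54872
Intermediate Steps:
l(N) = -2*N² (l(N) = (-2*N)*N = -2*N²)
h = 19
l(-38)*h = -2*(-38)²*19 = -2*1444*19 = -2888*19 = -54872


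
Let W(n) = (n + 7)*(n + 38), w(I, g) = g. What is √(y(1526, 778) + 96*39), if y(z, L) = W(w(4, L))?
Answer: 4*√40269 ≈ 802.69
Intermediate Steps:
W(n) = (7 + n)*(38 + n)
y(z, L) = 266 + L² + 45*L
√(y(1526, 778) + 96*39) = √((266 + 778² + 45*778) + 96*39) = √((266 + 605284 + 35010) + 3744) = √(640560 + 3744) = √644304 = 4*√40269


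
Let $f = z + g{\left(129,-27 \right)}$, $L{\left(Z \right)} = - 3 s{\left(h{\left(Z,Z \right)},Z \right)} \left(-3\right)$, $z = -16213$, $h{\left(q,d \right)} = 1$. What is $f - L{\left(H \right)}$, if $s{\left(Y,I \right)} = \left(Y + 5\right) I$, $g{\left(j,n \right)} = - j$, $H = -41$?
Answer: $-14128$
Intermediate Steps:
$s{\left(Y,I \right)} = I \left(5 + Y\right)$ ($s{\left(Y,I \right)} = \left(5 + Y\right) I = I \left(5 + Y\right)$)
$L{\left(Z \right)} = 54 Z$ ($L{\left(Z \right)} = - 3 Z \left(5 + 1\right) \left(-3\right) = - 3 Z 6 \left(-3\right) = - 3 \cdot 6 Z \left(-3\right) = - 18 Z \left(-3\right) = 54 Z$)
$f = -16342$ ($f = -16213 - 129 = -16342$)
$f - L{\left(H \right)} = -16342 - 54 \left(-41\right) = -16342 - -2214 = -16342 + 2214 = -14128$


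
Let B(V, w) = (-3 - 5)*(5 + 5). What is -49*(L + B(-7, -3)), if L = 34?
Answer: 2254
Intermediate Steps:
B(V, w) = -80 (B(V, w) = -8*10 = -80)
-49*(L + B(-7, -3)) = -49*(34 - 80) = -49*(-46) = 2254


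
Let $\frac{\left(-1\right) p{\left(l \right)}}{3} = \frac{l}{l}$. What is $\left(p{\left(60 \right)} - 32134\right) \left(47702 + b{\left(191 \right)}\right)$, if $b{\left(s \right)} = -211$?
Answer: $-1526218267$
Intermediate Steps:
$p{\left(l \right)} = -3$ ($p{\left(l \right)} = - 3 \frac{l}{l} = \left(-3\right) 1 = -3$)
$\left(p{\left(60 \right)} - 32134\right) \left(47702 + b{\left(191 \right)}\right) = \left(-3 - 32134\right) \left(47702 - 211\right) = \left(-32137\right) 47491 = -1526218267$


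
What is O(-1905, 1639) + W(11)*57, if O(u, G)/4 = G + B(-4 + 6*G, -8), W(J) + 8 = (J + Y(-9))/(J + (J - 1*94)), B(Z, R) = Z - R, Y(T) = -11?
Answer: 45452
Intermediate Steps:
W(J) = -8 + (-11 + J)/(-94 + 2*J) (W(J) = -8 + (J - 11)/(J + (J - 1*94)) = -8 + (-11 + J)/(J + (J - 94)) = -8 + (-11 + J)/(J + (-94 + J)) = -8 + (-11 + J)/(-94 + 2*J))
O(u, G) = 16 + 28*G (O(u, G) = 4*(G + ((-4 + 6*G) - 1*(-8))) = 4*(G + ((-4 + 6*G) + 8)) = 4*(G + (4 + 6*G)) = 4*(4 + 7*G) = 16 + 28*G)
O(-1905, 1639) + W(11)*57 = (16 + 28*1639) + (3*(247 - 5*11)/(2*(-47 + 11)))*57 = (16 + 45892) + ((3/2)*(247 - 55)/(-36))*57 = 45908 + ((3/2)*(-1/36)*192)*57 = 45908 - 8*57 = 45908 - 456 = 45452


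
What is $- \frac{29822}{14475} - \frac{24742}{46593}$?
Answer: $- \frac{582545632}{224811225} \approx -2.5913$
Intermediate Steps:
$- \frac{29822}{14475} - \frac{24742}{46593} = - \frac{582545632}{224811225}$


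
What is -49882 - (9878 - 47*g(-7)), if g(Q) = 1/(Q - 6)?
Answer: -776927/13 ≈ -59764.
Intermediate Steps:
g(Q) = 1/(-6 + Q)
-49882 - (9878 - 47*g(-7)) = -49882 - (9878 - 47/(-6 - 7)) = -49882 - (9878 - 47/(-13)) = -49882 - (9878 - 47*(-1/13)) = -49882 - (9878 + 47/13) = -49882 - 1*128461/13 = -49882 - 128461/13 = -776927/13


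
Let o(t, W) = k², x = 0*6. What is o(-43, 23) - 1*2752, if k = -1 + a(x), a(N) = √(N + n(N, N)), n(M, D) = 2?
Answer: -2752 + (1 - √2)² ≈ -2751.8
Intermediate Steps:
x = 0
a(N) = √(2 + N) (a(N) = √(N + 2) = √(2 + N))
k = -1 + √2 (k = -1 + √(2 + 0) = -1 + √2 ≈ 0.41421)
o(t, W) = (-1 + √2)²
o(-43, 23) - 1*2752 = (1 - √2)² - 1*2752 = (1 - √2)² - 2752 = -2752 + (1 - √2)²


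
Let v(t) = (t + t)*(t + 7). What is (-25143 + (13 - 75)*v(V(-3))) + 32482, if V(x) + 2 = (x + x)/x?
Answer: 7339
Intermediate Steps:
V(x) = 0 (V(x) = -2 + (x + x)/x = -2 + (2*x)/x = -2 + 2 = 0)
v(t) = 2*t*(7 + t) (v(t) = (2*t)*(7 + t) = 2*t*(7 + t))
(-25143 + (13 - 75)*v(V(-3))) + 32482 = (-25143 + (13 - 75)*(2*0*(7 + 0))) + 32482 = (-25143 - 124*0*7) + 32482 = (-25143 - 62*0) + 32482 = (-25143 + 0) + 32482 = -25143 + 32482 = 7339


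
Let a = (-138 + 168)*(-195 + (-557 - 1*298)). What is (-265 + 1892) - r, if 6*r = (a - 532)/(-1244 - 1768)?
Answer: 3671389/2259 ≈ 1625.2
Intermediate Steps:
a = -31500 (a = 30*(-195 + (-557 - 298)) = 30*(-195 - 855) = 30*(-1050) = -31500)
r = 4004/2259 (r = ((-31500 - 532)/(-1244 - 1768))/6 = (-32032/(-3012))/6 = (-32032*(-1/3012))/6 = (⅙)*(8008/753) = 4004/2259 ≈ 1.7725)
(-265 + 1892) - r = (-265 + 1892) - 1*4004/2259 = 1627 - 4004/2259 = 3671389/2259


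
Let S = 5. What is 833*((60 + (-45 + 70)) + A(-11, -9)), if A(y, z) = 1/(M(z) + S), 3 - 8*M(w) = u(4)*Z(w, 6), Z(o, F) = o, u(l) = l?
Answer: 5600259/79 ≈ 70889.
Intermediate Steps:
M(w) = 3/8 - w/2
A(y, z) = 1/(43/8 - z/2) (A(y, z) = 1/((3/8 - z/2) + 5) = 1/(43/8 - z/2))
833*((60 + (-45 + 70)) + A(-11, -9)) = 833*((60 + (-45 + 70)) - 8/(-43 + 4*(-9))) = 833*((60 + 25) - 8/(-43 - 36)) = 833*(85 - 8/(-79)) = 833*(85 - 8*(-1/79)) = 833*(85 + 8/79) = 833*(6723/79) = 5600259/79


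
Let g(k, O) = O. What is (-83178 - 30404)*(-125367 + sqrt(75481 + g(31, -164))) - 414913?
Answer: 14239019681 - 113582*sqrt(75317) ≈ 1.4208e+10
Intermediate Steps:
(-83178 - 30404)*(-125367 + sqrt(75481 + g(31, -164))) - 414913 = (-83178 - 30404)*(-125367 + sqrt(75481 - 164)) - 414913 = -113582*(-125367 + sqrt(75317)) - 414913 = (14239434594 - 113582*sqrt(75317)) - 414913 = 14239019681 - 113582*sqrt(75317)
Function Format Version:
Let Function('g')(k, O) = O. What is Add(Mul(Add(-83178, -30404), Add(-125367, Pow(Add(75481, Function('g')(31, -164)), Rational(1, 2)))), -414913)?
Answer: Add(14239019681, Mul(-113582, Pow(75317, Rational(1, 2)))) ≈ 1.4208e+10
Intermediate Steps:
Add(Mul(Add(-83178, -30404), Add(-125367, Pow(Add(75481, Function('g')(31, -164)), Rational(1, 2)))), -414913) = Add(Mul(Add(-83178, -30404), Add(-125367, Pow(Add(75481, -164), Rational(1, 2)))), -414913) = Add(Mul(-113582, Add(-125367, Pow(75317, Rational(1, 2)))), -414913) = Add(Add(14239434594, Mul(-113582, Pow(75317, Rational(1, 2)))), -414913) = Add(14239019681, Mul(-113582, Pow(75317, Rational(1, 2))))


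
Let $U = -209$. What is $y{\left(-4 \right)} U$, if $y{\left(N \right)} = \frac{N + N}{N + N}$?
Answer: $-209$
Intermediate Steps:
$y{\left(N \right)} = 1$ ($y{\left(N \right)} = \frac{2 N}{2 N} = 2 N \frac{1}{2 N} = 1$)
$y{\left(-4 \right)} U = 1 \left(-209\right) = -209$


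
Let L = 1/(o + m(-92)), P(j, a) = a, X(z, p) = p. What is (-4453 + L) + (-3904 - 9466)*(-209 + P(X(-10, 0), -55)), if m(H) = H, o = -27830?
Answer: 98431388293/27922 ≈ 3.5252e+6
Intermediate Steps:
L = -1/27922 (L = 1/(-27830 - 92) = 1/(-27922) = -1/27922 ≈ -3.5814e-5)
(-4453 + L) + (-3904 - 9466)*(-209 + P(X(-10, 0), -55)) = (-4453 - 1/27922) + (-3904 - 9466)*(-209 - 55) = -124336667/27922 - 13370*(-264) = -124336667/27922 + 3529680 = 98431388293/27922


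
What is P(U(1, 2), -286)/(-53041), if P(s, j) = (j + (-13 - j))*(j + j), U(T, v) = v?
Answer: -7436/53041 ≈ -0.14019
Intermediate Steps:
P(s, j) = -26*j
P(U(1, 2), -286)/(-53041) = -26*(-286)/(-53041) = 7436*(-1/53041) = -7436/53041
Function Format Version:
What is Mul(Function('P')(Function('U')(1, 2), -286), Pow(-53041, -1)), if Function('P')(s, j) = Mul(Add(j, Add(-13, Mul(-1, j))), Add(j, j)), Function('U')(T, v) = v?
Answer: Rational(-7436, 53041) ≈ -0.14019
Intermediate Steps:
Function('P')(s, j) = Mul(-26, j) (Function('P')(s, j) = Mul(-13, Mul(2, j)) = Mul(-26, j))
Mul(Function('P')(Function('U')(1, 2), -286), Pow(-53041, -1)) = Mul(Mul(-26, -286), Pow(-53041, -1)) = Mul(7436, Rational(-1, 53041)) = Rational(-7436, 53041)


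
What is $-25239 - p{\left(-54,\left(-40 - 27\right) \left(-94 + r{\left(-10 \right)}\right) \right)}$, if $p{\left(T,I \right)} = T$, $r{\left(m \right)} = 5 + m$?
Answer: $-25185$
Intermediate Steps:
$-25239 - p{\left(-54,\left(-40 - 27\right) \left(-94 + r{\left(-10 \right)}\right) \right)} = -25239 - -54 = -25239 + 54 = -25185$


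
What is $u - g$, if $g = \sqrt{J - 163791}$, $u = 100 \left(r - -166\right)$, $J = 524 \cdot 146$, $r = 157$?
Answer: $32300 - i \sqrt{87287} \approx 32300.0 - 295.44 i$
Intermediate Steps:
$J = 76504$
$u = 32300$ ($u = 100 \left(157 - -166\right) = 100 \left(157 + 166\right) = 100 \cdot 323 = 32300$)
$g = i \sqrt{87287}$ ($g = \sqrt{76504 - 163791} = \sqrt{-87287} = i \sqrt{87287} \approx 295.44 i$)
$u - g = 32300 - i \sqrt{87287}$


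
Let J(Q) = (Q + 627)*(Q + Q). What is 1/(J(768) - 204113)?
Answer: 1/1938607 ≈ 5.1583e-7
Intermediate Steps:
J(Q) = 2*Q*(627 + Q) (J(Q) = (627 + Q)*(2*Q) = 2*Q*(627 + Q))
1/(J(768) - 204113) = 1/(2*768*(627 + 768) - 204113) = 1/(2*768*1395 - 204113) = 1/(2142720 - 204113) = 1/1938607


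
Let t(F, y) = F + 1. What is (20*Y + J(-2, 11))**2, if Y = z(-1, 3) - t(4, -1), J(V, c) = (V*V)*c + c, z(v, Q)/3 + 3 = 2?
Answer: 11025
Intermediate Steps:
t(F, y) = 1 + F
z(v, Q) = -3 (z(v, Q) = -9 + 3*2 = -9 + 6 = -3)
J(V, c) = c + c*V**2 (J(V, c) = V**2*c + c = c*V**2 + c = c + c*V**2)
Y = -8 (Y = -3 - (1 + 4) = -3 - 1*5 = -3 - 5 = -8)
(20*Y + J(-2, 11))**2 = (20*(-8) + 11*(1 + (-2)**2))**2 = (-160 + 11*(1 + 4))**2 = (-160 + 11*5)**2 = (-160 + 55)**2 = (-105)**2 = 11025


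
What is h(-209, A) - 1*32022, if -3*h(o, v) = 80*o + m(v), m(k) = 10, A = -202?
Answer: -26452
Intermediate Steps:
h(o, v) = -10/3 - 80*o/3 (h(o, v) = -(80*o + 10)/3 = -(10 + 80*o)/3 = -10/3 - 80*o/3)
h(-209, A) - 1*32022 = (-10/3 - 80/3*(-209)) - 1*32022 = (-10/3 + 16720/3) - 32022 = 5570 - 32022 = -26452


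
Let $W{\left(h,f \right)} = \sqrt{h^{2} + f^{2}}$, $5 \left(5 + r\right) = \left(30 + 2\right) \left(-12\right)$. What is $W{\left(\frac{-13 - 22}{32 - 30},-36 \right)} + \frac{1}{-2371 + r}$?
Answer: $- \frac{5}{12264} + \frac{\sqrt{6409}}{2} \approx 40.028$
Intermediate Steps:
$r = - \frac{409}{5}$ ($r = -5 + \frac{\left(30 + 2\right) \left(-12\right)}{5} = -5 + \frac{32 \left(-12\right)}{5} = -5 + \frac{1}{5} \left(-384\right) = -5 - \frac{384}{5} = - \frac{409}{5} \approx -81.8$)
$W{\left(h,f \right)} = \sqrt{f^{2} + h^{2}}$
$W{\left(\frac{-13 - 22}{32 - 30},-36 \right)} + \frac{1}{-2371 + r} = \sqrt{\left(-36\right)^{2} + \left(\frac{-13 - 22}{32 - 30}\right)^{2}} + \frac{1}{-2371 - \frac{409}{5}} = \sqrt{1296 + \left(- \frac{35}{2}\right)^{2}} + \frac{1}{- \frac{12264}{5}} = \sqrt{1296 + \left(\left(-35\right) \frac{1}{2}\right)^{2}} - \frac{5}{12264} = \sqrt{1296 + \left(- \frac{35}{2}\right)^{2}} - \frac{5}{12264} = \sqrt{1296 + \frac{1225}{4}} - \frac{5}{12264} = \sqrt{\frac{6409}{4}} - \frac{5}{12264} = \frac{\sqrt{6409}}{2} - \frac{5}{12264} = - \frac{5}{12264} + \frac{\sqrt{6409}}{2}$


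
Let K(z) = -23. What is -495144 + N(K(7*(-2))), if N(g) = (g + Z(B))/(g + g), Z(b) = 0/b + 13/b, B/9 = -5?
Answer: -512473516/1035 ≈ -4.9514e+5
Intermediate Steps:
B = -45 (B = 9*(-5) = -45)
Z(b) = 13/b (Z(b) = 0 + 13/b = 13/b)
N(g) = (-13/45 + g)/(2*g) (N(g) = (g + 13/(-45))/(g + g) = (g + 13*(-1/45))/((2*g)) = (g - 13/45)*(1/(2*g)) = (-13/45 + g)*(1/(2*g)) = (-13/45 + g)/(2*g))
-495144 + N(K(7*(-2))) = -495144 + (1/90)*(-13 + 45*(-23))/(-23) = -495144 + (1/90)*(-1/23)*(-13 - 1035) = -495144 + (1/90)*(-1/23)*(-1048) = -495144 + 524/1035 = -512473516/1035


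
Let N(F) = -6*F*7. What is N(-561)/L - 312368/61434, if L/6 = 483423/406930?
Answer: 16336898826346/4949768097 ≈ 3300.5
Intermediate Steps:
N(F) = -42*F
L = 1450269/203465 (L = 6*(483423/406930) = 1450269/203465 ≈ 7.1279)
N(-561)/L - 312368/61434 = (-42*(-561))/(1450269/203465) - 312368/61434 = 23562*(203465/1450269) - 312368*1/61434 = 532671370/161141 - 156184/30717 = 16336898826346/4949768097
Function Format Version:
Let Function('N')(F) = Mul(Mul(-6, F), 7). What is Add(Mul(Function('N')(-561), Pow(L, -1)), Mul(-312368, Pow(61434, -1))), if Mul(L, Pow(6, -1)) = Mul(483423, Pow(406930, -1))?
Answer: Rational(16336898826346, 4949768097) ≈ 3300.5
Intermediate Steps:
Function('N')(F) = Mul(-42, F)
L = Rational(1450269, 203465) (L = Mul(6, Mul(483423, Pow(406930, -1))) = Mul(6, Mul(483423, Rational(1, 406930))) = Mul(6, Rational(483423, 406930)) = Rational(1450269, 203465) ≈ 7.1279)
Add(Mul(Function('N')(-561), Pow(L, -1)), Mul(-312368, Pow(61434, -1))) = Add(Mul(Mul(-42, -561), Pow(Rational(1450269, 203465), -1)), Mul(-312368, Pow(61434, -1))) = Add(Mul(23562, Rational(203465, 1450269)), Mul(-312368, Rational(1, 61434))) = Add(Rational(532671370, 161141), Rational(-156184, 30717)) = Rational(16336898826346, 4949768097)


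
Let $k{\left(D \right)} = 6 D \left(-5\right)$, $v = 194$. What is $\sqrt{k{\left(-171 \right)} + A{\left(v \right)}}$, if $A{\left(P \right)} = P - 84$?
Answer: $2 \sqrt{1310} \approx 72.388$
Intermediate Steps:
$A{\left(P \right)} = -84 + P$ ($A{\left(P \right)} = P - 84 = -84 + P$)
$k{\left(D \right)} = - 30 D$
$\sqrt{k{\left(-171 \right)} + A{\left(v \right)}} = \sqrt{\left(-30\right) \left(-171\right) + \left(-84 + 194\right)} = \sqrt{5130 + 110} = \sqrt{5240} = 2 \sqrt{1310}$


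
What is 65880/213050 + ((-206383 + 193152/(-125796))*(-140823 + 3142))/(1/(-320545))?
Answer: -2034263913700631232847121/223340315 ≈ -9.1084e+15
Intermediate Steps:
65880/213050 + ((-206383 + 193152/(-125796))*(-140823 + 3142))/(1/(-320545)) = 65880*(1/213050) + ((-206383 + 193152*(-1/125796))*(-137681))/(-1/320545) = 6588/21305 + ((-206383 - 16096/10483)*(-137681))*(-320545) = 6588/21305 - 2163529085/10483*(-137681)*(-320545) = 6588/21305 + (297876847951885/10483)*(-320545) = 6588/21305 - 95482934226736977325/10483 = -2034263913700631232847121/223340315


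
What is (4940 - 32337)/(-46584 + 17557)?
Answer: 27397/29027 ≈ 0.94385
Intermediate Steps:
(4940 - 32337)/(-46584 + 17557) = -27397/(-29027) = -27397*(-1/29027) = 27397/29027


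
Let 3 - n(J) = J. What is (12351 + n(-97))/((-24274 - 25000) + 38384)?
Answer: -12451/10890 ≈ -1.1433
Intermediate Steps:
n(J) = 3 - J
(12351 + n(-97))/((-24274 - 25000) + 38384) = (12351 + (3 - 1*(-97)))/((-24274 - 25000) + 38384) = (12351 + (3 + 97))/(-49274 + 38384) = (12351 + 100)/(-10890) = 12451*(-1/10890) = -12451/10890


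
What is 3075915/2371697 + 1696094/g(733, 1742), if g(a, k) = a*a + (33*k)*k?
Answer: 313699286905933/238777475767997 ≈ 1.3138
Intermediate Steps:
g(a, k) = a² + 33*k²
3075915/2371697 + 1696094/g(733, 1742) = 3075915/2371697 + 1696094/(733² + 33*1742²) = 3075915*(1/2371697) + 1696094/(537289 + 33*3034564) = 3075915/2371697 + 1696094/(537289 + 100140612) = 3075915/2371697 + 1696094/100677901 = 313699286905933/238777475767997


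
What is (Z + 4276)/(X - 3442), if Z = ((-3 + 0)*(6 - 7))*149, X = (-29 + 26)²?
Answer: -4723/3433 ≈ -1.3758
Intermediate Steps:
X = 9 (X = (-3)² = 9)
Z = 447 (Z = -3*(-1)*149 = 3*149 = 447)
(Z + 4276)/(X - 3442) = (447 + 4276)/(9 - 3442) = 4723/(-3433) = 4723*(-1/3433) = -4723/3433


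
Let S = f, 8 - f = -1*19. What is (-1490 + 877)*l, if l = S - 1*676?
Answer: 397837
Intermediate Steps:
f = 27 (f = 8 - (-1)*19 = 8 - 1*(-19) = 8 + 19 = 27)
S = 27
l = -649 (l = 27 - 1*676 = 27 - 676 = -649)
(-1490 + 877)*l = (-1490 + 877)*(-649) = -613*(-649) = 397837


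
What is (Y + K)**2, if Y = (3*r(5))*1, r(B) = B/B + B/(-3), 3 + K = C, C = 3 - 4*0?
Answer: 4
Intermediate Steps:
C = 3 (C = 3 + 0 = 3)
K = 0 (K = -3 + 3 = 0)
r(B) = 1 - B/3 (r(B) = 1 + B*(-1/3) = 1 - B/3)
Y = -2 (Y = (3*(1 - 1/3*5))*1 = (3*(1 - 5/3))*1 = (3*(-2/3))*1 = -2*1 = -2)
(Y + K)**2 = (-2 + 0)**2 = (-2)**2 = 4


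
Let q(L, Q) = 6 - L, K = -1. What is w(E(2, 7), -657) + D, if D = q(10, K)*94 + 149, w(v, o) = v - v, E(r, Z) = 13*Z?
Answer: -227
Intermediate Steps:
w(v, o) = 0
D = -227 (D = (6 - 1*10)*94 + 149 = (6 - 10)*94 + 149 = -4*94 + 149 = -376 + 149 = -227)
w(E(2, 7), -657) + D = 0 - 227 = -227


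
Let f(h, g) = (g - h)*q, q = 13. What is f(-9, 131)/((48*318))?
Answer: 455/3816 ≈ 0.11923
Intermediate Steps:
f(h, g) = -13*h + 13*g (f(h, g) = (g - h)*13 = -13*h + 13*g)
f(-9, 131)/((48*318)) = (-13*(-9) + 13*131)/((48*318)) = (117 + 1703)/15264 = 1820*(1/15264) = 455/3816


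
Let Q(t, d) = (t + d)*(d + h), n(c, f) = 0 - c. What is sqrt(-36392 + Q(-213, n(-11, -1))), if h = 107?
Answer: 6*I*sqrt(1673) ≈ 245.41*I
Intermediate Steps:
n(c, f) = -c
Q(t, d) = (107 + d)*(d + t) (Q(t, d) = (t + d)*(d + 107) = (d + t)*(107 + d) = (107 + d)*(d + t))
sqrt(-36392 + Q(-213, n(-11, -1))) = sqrt(-36392 + ((-1*(-11))**2 + 107*(-1*(-11)) + 107*(-213) - 1*(-11)*(-213))) = sqrt(-36392 + (11**2 + 107*11 - 22791 + 11*(-213))) = sqrt(-36392 + (121 + 1177 - 22791 - 2343)) = sqrt(-36392 - 23836) = sqrt(-60228) = 6*I*sqrt(1673)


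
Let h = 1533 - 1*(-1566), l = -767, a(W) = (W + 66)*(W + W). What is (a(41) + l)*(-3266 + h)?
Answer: -1337169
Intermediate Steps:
a(W) = 2*W*(66 + W) (a(W) = (66 + W)*(2*W) = 2*W*(66 + W))
h = 3099 (h = 1533 + 1566 = 3099)
(a(41) + l)*(-3266 + h) = (2*41*(66 + 41) - 767)*(-3266 + 3099) = (2*41*107 - 767)*(-167) = (8774 - 767)*(-167) = 8007*(-167) = -1337169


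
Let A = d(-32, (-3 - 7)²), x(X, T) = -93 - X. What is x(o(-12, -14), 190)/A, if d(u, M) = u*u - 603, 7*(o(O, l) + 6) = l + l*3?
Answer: -79/421 ≈ -0.18765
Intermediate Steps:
o(O, l) = -6 + 4*l/7 (o(O, l) = -6 + (l + l*3)/7 = -6 + (l + 3*l)/7 = -6 + (4*l)/7 = -6 + 4*l/7)
d(u, M) = -603 + u² (d(u, M) = u² - 603 = -603 + u²)
A = 421 (A = -603 + (-32)² = -603 + 1024 = 421)
x(o(-12, -14), 190)/A = (-93 - (-6 + (4/7)*(-14)))/421 = (-93 - (-6 - 8))*(1/421) = (-93 - 1*(-14))*(1/421) = (-93 + 14)*(1/421) = -79*1/421 = -79/421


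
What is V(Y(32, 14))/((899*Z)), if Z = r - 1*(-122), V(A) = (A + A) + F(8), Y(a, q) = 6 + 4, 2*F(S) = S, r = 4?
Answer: 4/18879 ≈ 0.00021188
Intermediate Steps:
F(S) = S/2
Y(a, q) = 10
V(A) = 4 + 2*A (V(A) = (A + A) + (½)*8 = 2*A + 4 = 4 + 2*A)
Z = 126 (Z = 4 - 1*(-122) = 4 + 122 = 126)
V(Y(32, 14))/((899*Z)) = (4 + 2*10)/((899*126)) = (4 + 20)/113274 = 24*(1/113274) = 4/18879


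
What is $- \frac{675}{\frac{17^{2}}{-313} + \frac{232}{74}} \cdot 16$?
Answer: $- \frac{25014960}{5123} \approx -4882.9$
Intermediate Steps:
$- \frac{675}{\frac{17^{2}}{-313} + \frac{232}{74}} \cdot 16 = - \frac{675}{289 \left(- \frac{1}{313}\right) + 232 \cdot \frac{1}{74}} \cdot 16 = - \frac{675}{- \frac{289}{313} + \frac{116}{37}} \cdot 16 = - \frac{675}{\frac{25615}{11581}} \cdot 16 = \left(-675\right) \frac{11581}{25615} \cdot 16 = \left(- \frac{1563435}{5123}\right) 16 = - \frac{25014960}{5123}$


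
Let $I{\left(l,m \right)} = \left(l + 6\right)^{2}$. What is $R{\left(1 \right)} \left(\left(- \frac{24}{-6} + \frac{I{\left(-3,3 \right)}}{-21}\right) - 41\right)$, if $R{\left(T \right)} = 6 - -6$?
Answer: $- \frac{3144}{7} \approx -449.14$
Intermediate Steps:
$I{\left(l,m \right)} = \left(6 + l\right)^{2}$
$R{\left(T \right)} = 12$ ($R{\left(T \right)} = 6 + 6 = 12$)
$R{\left(1 \right)} \left(\left(- \frac{24}{-6} + \frac{I{\left(-3,3 \right)}}{-21}\right) - 41\right) = 12 \left(\left(- \frac{24}{-6} + \frac{\left(6 - 3\right)^{2}}{-21}\right) - 41\right) = 12 \left(\left(\left(-24\right) \left(- \frac{1}{6}\right) + 3^{2} \left(- \frac{1}{21}\right)\right) - 41\right) = 12 \left(\left(4 + 9 \left(- \frac{1}{21}\right)\right) - 41\right) = 12 \left(\left(4 - \frac{3}{7}\right) - 41\right) = 12 \left(\frac{25}{7} - 41\right) = 12 \left(- \frac{262}{7}\right) = - \frac{3144}{7}$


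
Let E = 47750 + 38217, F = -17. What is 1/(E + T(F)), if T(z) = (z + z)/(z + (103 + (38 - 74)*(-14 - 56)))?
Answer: 1303/112014984 ≈ 1.1632e-5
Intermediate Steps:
T(z) = 2*z/(2623 + z) (T(z) = (2*z)/(z + (103 - 36*(-70))) = (2*z)/(z + (103 + 2520)) = (2*z)/(z + 2623) = (2*z)/(2623 + z) = 2*z/(2623 + z))
E = 85967
1/(E + T(F)) = 1/(85967 + 2*(-17)/(2623 - 17)) = 1/(85967 + 2*(-17)/2606) = 1/(85967 + 2*(-17)*(1/2606)) = 1/(85967 - 17/1303) = 1/(112014984/1303) = 1303/112014984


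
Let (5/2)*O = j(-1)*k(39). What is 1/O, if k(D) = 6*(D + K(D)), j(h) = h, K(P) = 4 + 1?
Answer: -5/528 ≈ -0.0094697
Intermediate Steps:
K(P) = 5
k(D) = 30 + 6*D (k(D) = 6*(D + 5) = 6*(5 + D) = 30 + 6*D)
O = -528/5 (O = 2*(-(30 + 6*39))/5 = 2*(-(30 + 234))/5 = 2*(-1*264)/5 = (⅖)*(-264) = -528/5 ≈ -105.60)
1/O = 1/(-528/5) = -5/528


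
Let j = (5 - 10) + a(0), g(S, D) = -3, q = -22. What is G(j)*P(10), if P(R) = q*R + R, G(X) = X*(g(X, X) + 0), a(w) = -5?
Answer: -6300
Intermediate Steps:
j = -10 (j = (5 - 10) - 5 = -5 - 5 = -10)
G(X) = -3*X (G(X) = X*(-3 + 0) = X*(-3) = -3*X)
P(R) = -21*R (P(R) = -22*R + R = -21*R)
G(j)*P(10) = (-3*(-10))*(-21*10) = 30*(-210) = -6300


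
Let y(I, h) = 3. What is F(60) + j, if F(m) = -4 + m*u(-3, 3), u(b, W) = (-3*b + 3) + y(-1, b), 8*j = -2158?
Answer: 2505/4 ≈ 626.25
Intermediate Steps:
j = -1079/4 (j = (1/8)*(-2158) = -1079/4 ≈ -269.75)
u(b, W) = 6 - 3*b (u(b, W) = (-3*b + 3) + 3 = (3 - 3*b) + 3 = 6 - 3*b)
F(m) = -4 + 15*m (F(m) = -4 + m*(6 - 3*(-3)) = -4 + m*(6 + 9) = -4 + m*15 = -4 + 15*m)
F(60) + j = (-4 + 15*60) - 1079/4 = (-4 + 900) - 1079/4 = 896 - 1079/4 = 2505/4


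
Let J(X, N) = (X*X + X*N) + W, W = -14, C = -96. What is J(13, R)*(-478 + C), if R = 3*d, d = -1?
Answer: -66584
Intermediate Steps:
R = -3 (R = 3*(-1) = -3)
J(X, N) = -14 + X**2 + N*X (J(X, N) = (X*X + X*N) - 14 = (X**2 + N*X) - 14 = -14 + X**2 + N*X)
J(13, R)*(-478 + C) = (-14 + 13**2 - 3*13)*(-478 - 96) = (-14 + 169 - 39)*(-574) = 116*(-574) = -66584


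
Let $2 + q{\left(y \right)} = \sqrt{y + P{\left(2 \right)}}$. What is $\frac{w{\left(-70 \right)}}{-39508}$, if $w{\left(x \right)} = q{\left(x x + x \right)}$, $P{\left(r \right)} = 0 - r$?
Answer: $\frac{1}{19754} - \frac{\sqrt{1207}}{19754} \approx -0.0017081$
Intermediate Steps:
$P{\left(r \right)} = - r$
$q{\left(y \right)} = -2 + \sqrt{-2 + y}$ ($q{\left(y \right)} = -2 + \sqrt{y - 2} = -2 + \sqrt{-2 + y}$)
$w{\left(x \right)} = -2 + \sqrt{-2 + x + x^{2}}$ ($w{\left(x \right)} = -2 + \sqrt{-2 + \left(x x + x\right)} = -2 + \sqrt{-2 + \left(x^{2} + x\right)} = -2 + \sqrt{-2 + \left(x + x^{2}\right)} = -2 + \sqrt{-2 + x + x^{2}}$)
$\frac{w{\left(-70 \right)}}{-39508} = \frac{-2 + \sqrt{-2 - 70 \left(1 - 70\right)}}{-39508} = \left(-2 + \sqrt{-2 - -4830}\right) \left(- \frac{1}{39508}\right) = \left(-2 + \sqrt{-2 + 4830}\right) \left(- \frac{1}{39508}\right) = \left(-2 + \sqrt{4828}\right) \left(- \frac{1}{39508}\right) = \left(-2 + 2 \sqrt{1207}\right) \left(- \frac{1}{39508}\right) = \frac{1}{19754} - \frac{\sqrt{1207}}{19754}$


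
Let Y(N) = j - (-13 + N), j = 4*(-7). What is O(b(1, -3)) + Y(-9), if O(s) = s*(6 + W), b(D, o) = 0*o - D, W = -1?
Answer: -11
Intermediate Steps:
j = -28
b(D, o) = -D (b(D, o) = 0 - D = -D)
Y(N) = -15 - N (Y(N) = -28 - (-13 + N) = -28 + (13 - N) = -15 - N)
O(s) = 5*s (O(s) = s*(6 - 1) = s*5 = 5*s)
O(b(1, -3)) + Y(-9) = 5*(-1*1) + (-15 - 1*(-9)) = 5*(-1) + (-15 + 9) = -5 - 6 = -11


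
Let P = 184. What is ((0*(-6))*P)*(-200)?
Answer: 0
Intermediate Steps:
((0*(-6))*P)*(-200) = ((0*(-6))*184)*(-200) = (0*184)*(-200) = 0*(-200) = 0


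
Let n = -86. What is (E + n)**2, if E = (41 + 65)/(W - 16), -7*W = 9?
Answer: 124277904/14641 ≈ 8488.3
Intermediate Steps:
W = -9/7 (W = -1/7*9 = -9/7 ≈ -1.2857)
E = -742/121 (E = (41 + 65)/(-9/7 - 16) = 106/(-121/7) = 106*(-7/121) = -742/121 ≈ -6.1322)
(E + n)**2 = (-742/121 - 86)**2 = (-11148/121)**2 = 124277904/14641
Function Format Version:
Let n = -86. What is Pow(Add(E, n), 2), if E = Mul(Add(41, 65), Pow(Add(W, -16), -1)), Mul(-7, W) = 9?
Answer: Rational(124277904, 14641) ≈ 8488.3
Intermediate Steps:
W = Rational(-9, 7) (W = Mul(Rational(-1, 7), 9) = Rational(-9, 7) ≈ -1.2857)
E = Rational(-742, 121) (E = Mul(Add(41, 65), Pow(Add(Rational(-9, 7), -16), -1)) = Mul(106, Pow(Rational(-121, 7), -1)) = Mul(106, Rational(-7, 121)) = Rational(-742, 121) ≈ -6.1322)
Pow(Add(E, n), 2) = Pow(Add(Rational(-742, 121), -86), 2) = Pow(Rational(-11148, 121), 2) = Rational(124277904, 14641)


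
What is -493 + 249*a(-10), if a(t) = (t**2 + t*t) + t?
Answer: 46817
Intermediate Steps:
a(t) = t + 2*t**2 (a(t) = (t**2 + t**2) + t = 2*t**2 + t = t + 2*t**2)
-493 + 249*a(-10) = -493 + 249*(-10*(1 + 2*(-10))) = -493 + 249*(-10*(1 - 20)) = -493 + 249*(-10*(-19)) = -493 + 249*190 = -493 + 47310 = 46817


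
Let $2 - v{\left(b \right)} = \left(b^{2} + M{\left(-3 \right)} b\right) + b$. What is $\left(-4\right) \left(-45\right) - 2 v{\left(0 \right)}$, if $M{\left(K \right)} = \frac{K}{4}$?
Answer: $176$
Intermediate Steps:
$M{\left(K \right)} = \frac{K}{4}$ ($M{\left(K \right)} = K \frac{1}{4} = \frac{K}{4}$)
$v{\left(b \right)} = 2 - b^{2} - \frac{b}{4}$ ($v{\left(b \right)} = 2 - \left(\left(b^{2} + \frac{1}{4} \left(-3\right) b\right) + b\right) = 2 - \left(\left(b^{2} - \frac{3 b}{4}\right) + b\right) = 2 - \left(b^{2} + \frac{b}{4}\right) = 2 - b^{2} - \frac{b}{4}$)
$\left(-4\right) \left(-45\right) - 2 v{\left(0 \right)} = \left(-4\right) \left(-45\right) - 2 \left(2 - 0^{2} - 0\right) = 180 - 2 \left(2 - 0 + 0\right) = 180 - 2 \left(2 + 0 + 0\right) = 180 - 4 = 176$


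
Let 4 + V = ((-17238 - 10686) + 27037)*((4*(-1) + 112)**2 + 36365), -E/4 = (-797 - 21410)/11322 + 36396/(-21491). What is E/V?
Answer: -1778652298/5182949580371577 ≈ -3.4317e-7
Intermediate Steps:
E = 1778652298/121660551 (E = -4*((-797 - 21410)/11322 + 36396/(-21491)) = -4*(-22207*1/11322 + 36396*(-1/21491)) = -4*(-22207/11322 - 36396/21491) = -4*(-889326149/243321102) = 1778652298/121660551 ≈ 14.620)
V = -42601727 (V = -4 + ((-17238 - 10686) + 27037)*((4*(-1) + 112)**2 + 36365) = -4 + (-27924 + 27037)*((-4 + 112)**2 + 36365) = -4 - 887*(108**2 + 36365) = -4 - 887*(11664 + 36365) = -4 - 887*48029 = -4 - 42601723 = -42601727)
E/V = (1778652298/121660551)/(-42601727) = (1778652298/121660551)*(-1/42601727) = -1778652298/5182949580371577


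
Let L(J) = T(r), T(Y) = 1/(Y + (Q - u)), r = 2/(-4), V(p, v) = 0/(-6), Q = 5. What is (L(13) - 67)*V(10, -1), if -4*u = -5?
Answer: 0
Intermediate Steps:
u = 5/4 (u = -¼*(-5) = 5/4 ≈ 1.2500)
V(p, v) = 0 (V(p, v) = 0*(-⅙) = 0)
r = -½ (r = 2*(-¼) = -½ ≈ -0.50000)
T(Y) = 1/(15/4 + Y) (T(Y) = 1/(Y + (5 - 1*5/4)) = 1/(Y + (5 - 5/4)) = 1/(Y + 15/4) = 1/(15/4 + Y))
L(J) = 4/13 (L(J) = 4/(15 + 4*(-½)) = 4/(15 - 2) = 4/13)
(L(13) - 67)*V(10, -1) = (4/13 - 67)*0 = -867/13*0 = 0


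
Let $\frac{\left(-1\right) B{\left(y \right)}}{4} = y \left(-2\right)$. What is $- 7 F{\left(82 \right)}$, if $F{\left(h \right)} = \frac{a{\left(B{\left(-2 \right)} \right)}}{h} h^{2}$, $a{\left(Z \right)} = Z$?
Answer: $9184$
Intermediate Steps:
$B{\left(y \right)} = 8 y$ ($B{\left(y \right)} = - 4 y \left(-2\right) = - 4 \left(- 2 y\right) = 8 y$)
$F{\left(h \right)} = - 16 h$ ($F{\left(h \right)} = \frac{8 \left(-2\right)}{h} h^{2} = - \frac{16}{h} h^{2} = - 16 h$)
$- 7 F{\left(82 \right)} = - 7 \left(\left(-16\right) 82\right) = \left(-7\right) \left(-1312\right) = 9184$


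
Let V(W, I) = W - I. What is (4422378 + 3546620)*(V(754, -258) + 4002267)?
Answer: 31902122344442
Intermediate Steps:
(4422378 + 3546620)*(V(754, -258) + 4002267) = (4422378 + 3546620)*((754 - 1*(-258)) + 4002267) = 7968998*((754 + 258) + 4002267) = 7968998*(1012 + 4002267) = 7968998*4003279 = 31902122344442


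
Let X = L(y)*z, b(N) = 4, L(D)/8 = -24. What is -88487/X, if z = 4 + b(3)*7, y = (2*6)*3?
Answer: 88487/6144 ≈ 14.402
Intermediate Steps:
y = 36 (y = 12*3 = 36)
L(D) = -192 (L(D) = 8*(-24) = -192)
z = 32 (z = 4 + 4*7 = 4 + 28 = 32)
X = -6144 (X = -192*32 = -6144)
-88487/X = -88487/(-6144) = -88487*(-1/6144) = 88487/6144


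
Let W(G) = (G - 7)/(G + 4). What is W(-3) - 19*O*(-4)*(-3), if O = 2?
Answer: -466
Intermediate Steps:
W(G) = (-7 + G)/(4 + G)
W(-3) - 19*O*(-4)*(-3) = (-7 - 3)/(4 - 3) - 19*2*(-4)*(-3) = -10/1 - (-152)*(-3) = 1*(-10) - 19*24 = -10 - 456 = -466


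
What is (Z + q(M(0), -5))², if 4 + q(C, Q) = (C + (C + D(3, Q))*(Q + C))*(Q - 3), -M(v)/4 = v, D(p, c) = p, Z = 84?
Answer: 40000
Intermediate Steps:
M(v) = -4*v
q(C, Q) = -4 + (-3 + Q)*(C + (3 + C)*(C + Q)) (q(C, Q) = -4 + (C + (C + 3)*(Q + C))*(Q - 3) = -4 + (C + (3 + C)*(C + Q))*(-3 + Q) = -4 + (-3 + Q)*(C + (3 + C)*(C + Q)))
(Z + q(M(0), -5))² = (84 + (-4 - (-48)*0 - 9*(-5) - 3*(-4*0)² + 3*(-5)² - 4*0*(-5) - 4*0*(-5)² - 5*(-4*0)²))² = (84 + (-4 - 12*0 + 45 - 3*0² + 3*25 + 0*(-5) + 0*25 - 5*0²))² = (84 + (-4 + 0 + 45 - 3*0 + 75 + 0 + 0 - 5*0))² = (84 + (-4 + 0 + 45 + 0 + 75 + 0 + 0 + 0))² = (84 + 116)² = 200² = 40000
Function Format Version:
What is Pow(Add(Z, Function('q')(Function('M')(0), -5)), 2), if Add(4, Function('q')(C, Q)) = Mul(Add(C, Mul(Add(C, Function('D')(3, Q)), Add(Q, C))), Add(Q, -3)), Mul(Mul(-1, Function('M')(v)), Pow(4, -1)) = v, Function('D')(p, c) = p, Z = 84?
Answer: 40000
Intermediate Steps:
Function('M')(v) = Mul(-4, v)
Function('q')(C, Q) = Add(-4, Mul(Add(-3, Q), Add(C, Mul(Add(3, C), Add(C, Q))))) (Function('q')(C, Q) = Add(-4, Mul(Add(C, Mul(Add(C, 3), Add(Q, C))), Add(Q, -3))) = Add(-4, Mul(Add(C, Mul(Add(3, C), Add(C, Q))), Add(-3, Q))) = Add(-4, Mul(Add(-3, Q), Add(C, Mul(Add(3, C), Add(C, Q))))))
Pow(Add(Z, Function('q')(Function('M')(0), -5)), 2) = Pow(Add(84, Add(-4, Mul(-12, Mul(-4, 0)), Mul(-9, -5), Mul(-3, Pow(Mul(-4, 0), 2)), Mul(3, Pow(-5, 2)), Mul(Mul(-4, 0), -5), Mul(Mul(-4, 0), Pow(-5, 2)), Mul(-5, Pow(Mul(-4, 0), 2)))), 2) = Pow(Add(84, Add(-4, Mul(-12, 0), 45, Mul(-3, Pow(0, 2)), Mul(3, 25), Mul(0, -5), Mul(0, 25), Mul(-5, Pow(0, 2)))), 2) = Pow(Add(84, Add(-4, 0, 45, Mul(-3, 0), 75, 0, 0, Mul(-5, 0))), 2) = Pow(Add(84, Add(-4, 0, 45, 0, 75, 0, 0, 0)), 2) = Pow(Add(84, 116), 2) = Pow(200, 2) = 40000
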